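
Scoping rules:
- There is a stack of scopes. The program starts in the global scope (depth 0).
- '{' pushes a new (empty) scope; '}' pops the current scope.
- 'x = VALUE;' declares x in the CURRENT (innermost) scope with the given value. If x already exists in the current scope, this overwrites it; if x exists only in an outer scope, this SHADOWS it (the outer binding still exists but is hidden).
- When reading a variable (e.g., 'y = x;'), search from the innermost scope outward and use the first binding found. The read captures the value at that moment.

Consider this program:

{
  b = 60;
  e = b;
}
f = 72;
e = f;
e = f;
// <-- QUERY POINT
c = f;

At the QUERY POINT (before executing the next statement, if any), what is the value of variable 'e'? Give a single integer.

Answer: 72

Derivation:
Step 1: enter scope (depth=1)
Step 2: declare b=60 at depth 1
Step 3: declare e=(read b)=60 at depth 1
Step 4: exit scope (depth=0)
Step 5: declare f=72 at depth 0
Step 6: declare e=(read f)=72 at depth 0
Step 7: declare e=(read f)=72 at depth 0
Visible at query point: e=72 f=72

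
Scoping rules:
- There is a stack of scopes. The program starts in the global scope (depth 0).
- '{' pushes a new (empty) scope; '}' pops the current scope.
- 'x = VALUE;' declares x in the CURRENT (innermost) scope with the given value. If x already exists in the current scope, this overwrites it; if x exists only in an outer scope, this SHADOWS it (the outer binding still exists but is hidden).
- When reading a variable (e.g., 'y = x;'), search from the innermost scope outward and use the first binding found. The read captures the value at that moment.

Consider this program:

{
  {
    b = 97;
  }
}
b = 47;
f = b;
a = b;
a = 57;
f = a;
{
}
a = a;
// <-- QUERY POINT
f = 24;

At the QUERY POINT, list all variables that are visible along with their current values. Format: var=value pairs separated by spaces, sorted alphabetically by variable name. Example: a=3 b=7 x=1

Answer: a=57 b=47 f=57

Derivation:
Step 1: enter scope (depth=1)
Step 2: enter scope (depth=2)
Step 3: declare b=97 at depth 2
Step 4: exit scope (depth=1)
Step 5: exit scope (depth=0)
Step 6: declare b=47 at depth 0
Step 7: declare f=(read b)=47 at depth 0
Step 8: declare a=(read b)=47 at depth 0
Step 9: declare a=57 at depth 0
Step 10: declare f=(read a)=57 at depth 0
Step 11: enter scope (depth=1)
Step 12: exit scope (depth=0)
Step 13: declare a=(read a)=57 at depth 0
Visible at query point: a=57 b=47 f=57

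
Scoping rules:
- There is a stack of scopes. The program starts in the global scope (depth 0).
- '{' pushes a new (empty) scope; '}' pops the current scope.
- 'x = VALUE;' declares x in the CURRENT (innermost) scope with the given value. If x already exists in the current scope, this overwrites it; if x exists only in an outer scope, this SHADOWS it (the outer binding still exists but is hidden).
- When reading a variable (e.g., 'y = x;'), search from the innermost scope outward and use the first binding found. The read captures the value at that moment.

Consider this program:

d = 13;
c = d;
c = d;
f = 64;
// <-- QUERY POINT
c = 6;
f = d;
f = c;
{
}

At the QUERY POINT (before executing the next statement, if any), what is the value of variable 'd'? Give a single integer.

Step 1: declare d=13 at depth 0
Step 2: declare c=(read d)=13 at depth 0
Step 3: declare c=(read d)=13 at depth 0
Step 4: declare f=64 at depth 0
Visible at query point: c=13 d=13 f=64

Answer: 13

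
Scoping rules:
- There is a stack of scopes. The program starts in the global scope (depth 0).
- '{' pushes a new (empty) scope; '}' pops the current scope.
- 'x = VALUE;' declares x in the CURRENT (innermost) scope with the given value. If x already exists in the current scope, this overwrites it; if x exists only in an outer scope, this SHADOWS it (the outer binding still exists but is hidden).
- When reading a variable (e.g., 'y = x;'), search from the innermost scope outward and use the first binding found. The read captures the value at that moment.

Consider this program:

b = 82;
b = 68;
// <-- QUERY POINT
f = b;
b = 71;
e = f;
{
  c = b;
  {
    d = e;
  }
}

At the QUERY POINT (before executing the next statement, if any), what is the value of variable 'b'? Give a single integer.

Answer: 68

Derivation:
Step 1: declare b=82 at depth 0
Step 2: declare b=68 at depth 0
Visible at query point: b=68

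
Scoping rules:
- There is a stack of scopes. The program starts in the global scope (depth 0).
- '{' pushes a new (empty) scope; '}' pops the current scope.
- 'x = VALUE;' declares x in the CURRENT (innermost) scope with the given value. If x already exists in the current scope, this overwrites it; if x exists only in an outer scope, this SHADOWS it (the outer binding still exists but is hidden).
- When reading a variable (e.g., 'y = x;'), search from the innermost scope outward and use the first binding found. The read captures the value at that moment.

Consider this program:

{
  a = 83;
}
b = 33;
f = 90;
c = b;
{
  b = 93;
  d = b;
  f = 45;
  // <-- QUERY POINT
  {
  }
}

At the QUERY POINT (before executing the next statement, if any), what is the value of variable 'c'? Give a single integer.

Step 1: enter scope (depth=1)
Step 2: declare a=83 at depth 1
Step 3: exit scope (depth=0)
Step 4: declare b=33 at depth 0
Step 5: declare f=90 at depth 0
Step 6: declare c=(read b)=33 at depth 0
Step 7: enter scope (depth=1)
Step 8: declare b=93 at depth 1
Step 9: declare d=(read b)=93 at depth 1
Step 10: declare f=45 at depth 1
Visible at query point: b=93 c=33 d=93 f=45

Answer: 33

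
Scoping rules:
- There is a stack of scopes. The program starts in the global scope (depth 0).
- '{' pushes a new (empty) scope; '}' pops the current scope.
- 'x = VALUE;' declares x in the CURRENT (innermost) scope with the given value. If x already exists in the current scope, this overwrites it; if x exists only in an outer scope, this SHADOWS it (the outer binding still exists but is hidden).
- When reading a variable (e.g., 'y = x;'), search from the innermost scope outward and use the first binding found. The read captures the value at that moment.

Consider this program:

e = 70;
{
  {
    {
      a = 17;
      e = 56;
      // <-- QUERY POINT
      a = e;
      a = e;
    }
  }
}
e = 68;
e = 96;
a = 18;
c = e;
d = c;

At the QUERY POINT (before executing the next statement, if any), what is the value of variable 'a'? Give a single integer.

Step 1: declare e=70 at depth 0
Step 2: enter scope (depth=1)
Step 3: enter scope (depth=2)
Step 4: enter scope (depth=3)
Step 5: declare a=17 at depth 3
Step 6: declare e=56 at depth 3
Visible at query point: a=17 e=56

Answer: 17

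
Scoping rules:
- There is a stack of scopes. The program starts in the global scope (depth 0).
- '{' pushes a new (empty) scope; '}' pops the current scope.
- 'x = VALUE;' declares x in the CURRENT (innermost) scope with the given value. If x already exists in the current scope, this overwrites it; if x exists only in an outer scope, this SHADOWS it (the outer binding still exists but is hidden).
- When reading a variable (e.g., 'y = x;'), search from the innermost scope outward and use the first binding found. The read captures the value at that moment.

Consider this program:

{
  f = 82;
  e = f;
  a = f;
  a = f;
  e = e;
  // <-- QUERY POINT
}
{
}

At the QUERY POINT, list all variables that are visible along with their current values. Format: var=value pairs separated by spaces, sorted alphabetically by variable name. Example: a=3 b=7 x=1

Step 1: enter scope (depth=1)
Step 2: declare f=82 at depth 1
Step 3: declare e=(read f)=82 at depth 1
Step 4: declare a=(read f)=82 at depth 1
Step 5: declare a=(read f)=82 at depth 1
Step 6: declare e=(read e)=82 at depth 1
Visible at query point: a=82 e=82 f=82

Answer: a=82 e=82 f=82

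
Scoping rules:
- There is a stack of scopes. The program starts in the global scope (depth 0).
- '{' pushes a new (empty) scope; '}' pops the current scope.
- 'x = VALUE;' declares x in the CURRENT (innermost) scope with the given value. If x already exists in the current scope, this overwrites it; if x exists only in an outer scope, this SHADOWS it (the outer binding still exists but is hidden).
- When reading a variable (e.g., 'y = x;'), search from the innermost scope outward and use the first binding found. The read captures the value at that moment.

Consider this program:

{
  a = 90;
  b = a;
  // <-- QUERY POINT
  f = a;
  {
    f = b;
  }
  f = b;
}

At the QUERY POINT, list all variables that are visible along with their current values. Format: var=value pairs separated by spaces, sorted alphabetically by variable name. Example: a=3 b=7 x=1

Step 1: enter scope (depth=1)
Step 2: declare a=90 at depth 1
Step 3: declare b=(read a)=90 at depth 1
Visible at query point: a=90 b=90

Answer: a=90 b=90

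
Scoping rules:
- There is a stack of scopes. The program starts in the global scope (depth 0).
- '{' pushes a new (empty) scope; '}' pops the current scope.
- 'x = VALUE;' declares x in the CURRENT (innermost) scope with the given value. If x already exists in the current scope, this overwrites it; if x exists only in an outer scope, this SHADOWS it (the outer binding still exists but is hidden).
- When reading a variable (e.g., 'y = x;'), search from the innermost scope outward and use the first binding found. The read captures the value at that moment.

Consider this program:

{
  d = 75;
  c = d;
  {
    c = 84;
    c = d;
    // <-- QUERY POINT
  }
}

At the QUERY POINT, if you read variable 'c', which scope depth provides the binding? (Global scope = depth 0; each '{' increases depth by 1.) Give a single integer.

Answer: 2

Derivation:
Step 1: enter scope (depth=1)
Step 2: declare d=75 at depth 1
Step 3: declare c=(read d)=75 at depth 1
Step 4: enter scope (depth=2)
Step 5: declare c=84 at depth 2
Step 6: declare c=(read d)=75 at depth 2
Visible at query point: c=75 d=75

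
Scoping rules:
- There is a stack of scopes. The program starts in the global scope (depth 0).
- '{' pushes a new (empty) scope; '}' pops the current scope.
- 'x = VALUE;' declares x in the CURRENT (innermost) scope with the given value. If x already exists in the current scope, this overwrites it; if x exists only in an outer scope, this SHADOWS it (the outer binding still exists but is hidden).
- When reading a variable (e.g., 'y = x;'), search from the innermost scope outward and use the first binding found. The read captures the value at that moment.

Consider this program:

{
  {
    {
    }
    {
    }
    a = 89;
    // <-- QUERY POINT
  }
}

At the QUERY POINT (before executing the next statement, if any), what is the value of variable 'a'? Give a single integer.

Answer: 89

Derivation:
Step 1: enter scope (depth=1)
Step 2: enter scope (depth=2)
Step 3: enter scope (depth=3)
Step 4: exit scope (depth=2)
Step 5: enter scope (depth=3)
Step 6: exit scope (depth=2)
Step 7: declare a=89 at depth 2
Visible at query point: a=89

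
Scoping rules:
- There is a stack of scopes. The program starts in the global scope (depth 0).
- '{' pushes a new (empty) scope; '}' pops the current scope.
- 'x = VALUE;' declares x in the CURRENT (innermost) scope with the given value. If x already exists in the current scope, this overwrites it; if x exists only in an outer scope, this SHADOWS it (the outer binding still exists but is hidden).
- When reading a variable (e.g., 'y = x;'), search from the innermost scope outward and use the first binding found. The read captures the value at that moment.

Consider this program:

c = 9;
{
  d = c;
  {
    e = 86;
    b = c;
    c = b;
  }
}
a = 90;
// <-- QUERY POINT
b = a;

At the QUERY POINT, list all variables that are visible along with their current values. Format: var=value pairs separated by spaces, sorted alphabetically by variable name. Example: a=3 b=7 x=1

Answer: a=90 c=9

Derivation:
Step 1: declare c=9 at depth 0
Step 2: enter scope (depth=1)
Step 3: declare d=(read c)=9 at depth 1
Step 4: enter scope (depth=2)
Step 5: declare e=86 at depth 2
Step 6: declare b=(read c)=9 at depth 2
Step 7: declare c=(read b)=9 at depth 2
Step 8: exit scope (depth=1)
Step 9: exit scope (depth=0)
Step 10: declare a=90 at depth 0
Visible at query point: a=90 c=9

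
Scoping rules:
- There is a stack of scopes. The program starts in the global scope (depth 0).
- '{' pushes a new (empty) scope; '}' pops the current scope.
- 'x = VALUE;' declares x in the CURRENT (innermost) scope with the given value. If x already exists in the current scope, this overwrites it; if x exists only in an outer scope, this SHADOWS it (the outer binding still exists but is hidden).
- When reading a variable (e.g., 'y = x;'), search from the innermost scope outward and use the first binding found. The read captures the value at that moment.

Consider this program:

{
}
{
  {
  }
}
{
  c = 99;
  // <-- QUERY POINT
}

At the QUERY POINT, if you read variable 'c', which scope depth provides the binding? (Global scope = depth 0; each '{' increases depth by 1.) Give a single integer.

Answer: 1

Derivation:
Step 1: enter scope (depth=1)
Step 2: exit scope (depth=0)
Step 3: enter scope (depth=1)
Step 4: enter scope (depth=2)
Step 5: exit scope (depth=1)
Step 6: exit scope (depth=0)
Step 7: enter scope (depth=1)
Step 8: declare c=99 at depth 1
Visible at query point: c=99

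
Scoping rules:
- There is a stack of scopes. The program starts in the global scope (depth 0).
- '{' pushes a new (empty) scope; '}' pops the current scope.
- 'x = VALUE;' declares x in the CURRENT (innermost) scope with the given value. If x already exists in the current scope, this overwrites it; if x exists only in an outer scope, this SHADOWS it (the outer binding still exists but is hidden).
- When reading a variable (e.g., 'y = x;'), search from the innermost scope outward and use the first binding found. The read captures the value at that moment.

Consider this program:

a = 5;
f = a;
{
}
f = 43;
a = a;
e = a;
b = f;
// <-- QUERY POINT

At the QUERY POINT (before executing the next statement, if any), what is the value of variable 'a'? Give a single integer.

Answer: 5

Derivation:
Step 1: declare a=5 at depth 0
Step 2: declare f=(read a)=5 at depth 0
Step 3: enter scope (depth=1)
Step 4: exit scope (depth=0)
Step 5: declare f=43 at depth 0
Step 6: declare a=(read a)=5 at depth 0
Step 7: declare e=(read a)=5 at depth 0
Step 8: declare b=(read f)=43 at depth 0
Visible at query point: a=5 b=43 e=5 f=43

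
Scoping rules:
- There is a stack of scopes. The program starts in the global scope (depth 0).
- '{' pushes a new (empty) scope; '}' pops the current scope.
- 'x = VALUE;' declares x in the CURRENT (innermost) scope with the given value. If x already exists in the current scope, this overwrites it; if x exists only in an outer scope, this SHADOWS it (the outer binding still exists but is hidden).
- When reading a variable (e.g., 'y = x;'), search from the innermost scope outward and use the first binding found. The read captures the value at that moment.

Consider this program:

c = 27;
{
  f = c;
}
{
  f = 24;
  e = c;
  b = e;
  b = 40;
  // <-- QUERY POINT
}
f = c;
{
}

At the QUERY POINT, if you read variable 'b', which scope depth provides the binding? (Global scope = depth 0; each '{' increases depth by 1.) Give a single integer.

Answer: 1

Derivation:
Step 1: declare c=27 at depth 0
Step 2: enter scope (depth=1)
Step 3: declare f=(read c)=27 at depth 1
Step 4: exit scope (depth=0)
Step 5: enter scope (depth=1)
Step 6: declare f=24 at depth 1
Step 7: declare e=(read c)=27 at depth 1
Step 8: declare b=(read e)=27 at depth 1
Step 9: declare b=40 at depth 1
Visible at query point: b=40 c=27 e=27 f=24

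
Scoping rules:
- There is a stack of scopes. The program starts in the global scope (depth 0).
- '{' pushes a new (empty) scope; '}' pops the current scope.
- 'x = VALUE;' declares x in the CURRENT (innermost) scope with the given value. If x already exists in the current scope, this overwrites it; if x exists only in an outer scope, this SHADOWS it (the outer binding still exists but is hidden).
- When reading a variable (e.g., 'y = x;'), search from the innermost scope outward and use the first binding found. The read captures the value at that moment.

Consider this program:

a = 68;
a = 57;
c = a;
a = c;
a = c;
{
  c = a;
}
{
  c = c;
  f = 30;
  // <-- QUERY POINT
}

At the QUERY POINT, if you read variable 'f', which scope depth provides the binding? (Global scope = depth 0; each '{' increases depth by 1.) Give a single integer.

Answer: 1

Derivation:
Step 1: declare a=68 at depth 0
Step 2: declare a=57 at depth 0
Step 3: declare c=(read a)=57 at depth 0
Step 4: declare a=(read c)=57 at depth 0
Step 5: declare a=(read c)=57 at depth 0
Step 6: enter scope (depth=1)
Step 7: declare c=(read a)=57 at depth 1
Step 8: exit scope (depth=0)
Step 9: enter scope (depth=1)
Step 10: declare c=(read c)=57 at depth 1
Step 11: declare f=30 at depth 1
Visible at query point: a=57 c=57 f=30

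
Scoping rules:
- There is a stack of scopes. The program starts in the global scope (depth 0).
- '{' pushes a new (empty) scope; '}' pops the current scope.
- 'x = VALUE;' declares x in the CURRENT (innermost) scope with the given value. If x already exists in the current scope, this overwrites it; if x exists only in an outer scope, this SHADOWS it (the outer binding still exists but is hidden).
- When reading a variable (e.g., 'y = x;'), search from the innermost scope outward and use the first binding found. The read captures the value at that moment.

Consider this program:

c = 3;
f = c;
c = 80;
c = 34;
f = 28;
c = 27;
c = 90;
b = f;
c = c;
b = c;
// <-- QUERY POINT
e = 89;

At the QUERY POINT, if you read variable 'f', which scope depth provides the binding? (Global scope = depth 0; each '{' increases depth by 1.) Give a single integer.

Answer: 0

Derivation:
Step 1: declare c=3 at depth 0
Step 2: declare f=(read c)=3 at depth 0
Step 3: declare c=80 at depth 0
Step 4: declare c=34 at depth 0
Step 5: declare f=28 at depth 0
Step 6: declare c=27 at depth 0
Step 7: declare c=90 at depth 0
Step 8: declare b=(read f)=28 at depth 0
Step 9: declare c=(read c)=90 at depth 0
Step 10: declare b=(read c)=90 at depth 0
Visible at query point: b=90 c=90 f=28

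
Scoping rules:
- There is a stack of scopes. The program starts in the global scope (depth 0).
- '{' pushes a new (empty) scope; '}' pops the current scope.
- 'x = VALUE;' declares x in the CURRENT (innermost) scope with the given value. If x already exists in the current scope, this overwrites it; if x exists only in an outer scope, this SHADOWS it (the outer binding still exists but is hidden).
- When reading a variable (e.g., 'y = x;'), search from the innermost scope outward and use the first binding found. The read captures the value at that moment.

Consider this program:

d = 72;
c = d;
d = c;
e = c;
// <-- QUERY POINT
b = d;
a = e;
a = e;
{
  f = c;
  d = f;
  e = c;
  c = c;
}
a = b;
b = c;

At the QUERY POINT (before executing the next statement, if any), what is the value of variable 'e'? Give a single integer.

Answer: 72

Derivation:
Step 1: declare d=72 at depth 0
Step 2: declare c=(read d)=72 at depth 0
Step 3: declare d=(read c)=72 at depth 0
Step 4: declare e=(read c)=72 at depth 0
Visible at query point: c=72 d=72 e=72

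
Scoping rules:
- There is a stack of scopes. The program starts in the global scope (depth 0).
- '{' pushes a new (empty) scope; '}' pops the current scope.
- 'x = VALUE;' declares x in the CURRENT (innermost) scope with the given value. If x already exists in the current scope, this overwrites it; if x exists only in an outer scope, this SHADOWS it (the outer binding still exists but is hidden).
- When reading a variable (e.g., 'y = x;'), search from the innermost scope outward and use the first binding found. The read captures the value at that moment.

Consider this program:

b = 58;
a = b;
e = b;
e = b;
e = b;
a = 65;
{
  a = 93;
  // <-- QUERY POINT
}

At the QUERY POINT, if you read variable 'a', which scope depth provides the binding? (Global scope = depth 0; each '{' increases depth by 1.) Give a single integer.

Answer: 1

Derivation:
Step 1: declare b=58 at depth 0
Step 2: declare a=(read b)=58 at depth 0
Step 3: declare e=(read b)=58 at depth 0
Step 4: declare e=(read b)=58 at depth 0
Step 5: declare e=(read b)=58 at depth 0
Step 6: declare a=65 at depth 0
Step 7: enter scope (depth=1)
Step 8: declare a=93 at depth 1
Visible at query point: a=93 b=58 e=58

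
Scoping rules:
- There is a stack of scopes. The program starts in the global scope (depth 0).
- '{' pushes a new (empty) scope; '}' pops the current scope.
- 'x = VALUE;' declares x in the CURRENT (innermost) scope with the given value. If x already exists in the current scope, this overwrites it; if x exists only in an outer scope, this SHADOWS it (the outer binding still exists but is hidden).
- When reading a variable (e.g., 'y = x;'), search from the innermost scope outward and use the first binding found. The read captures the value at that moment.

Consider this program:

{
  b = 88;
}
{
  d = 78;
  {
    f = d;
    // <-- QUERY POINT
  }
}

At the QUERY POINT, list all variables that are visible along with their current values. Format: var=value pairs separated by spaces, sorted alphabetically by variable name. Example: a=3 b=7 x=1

Answer: d=78 f=78

Derivation:
Step 1: enter scope (depth=1)
Step 2: declare b=88 at depth 1
Step 3: exit scope (depth=0)
Step 4: enter scope (depth=1)
Step 5: declare d=78 at depth 1
Step 6: enter scope (depth=2)
Step 7: declare f=(read d)=78 at depth 2
Visible at query point: d=78 f=78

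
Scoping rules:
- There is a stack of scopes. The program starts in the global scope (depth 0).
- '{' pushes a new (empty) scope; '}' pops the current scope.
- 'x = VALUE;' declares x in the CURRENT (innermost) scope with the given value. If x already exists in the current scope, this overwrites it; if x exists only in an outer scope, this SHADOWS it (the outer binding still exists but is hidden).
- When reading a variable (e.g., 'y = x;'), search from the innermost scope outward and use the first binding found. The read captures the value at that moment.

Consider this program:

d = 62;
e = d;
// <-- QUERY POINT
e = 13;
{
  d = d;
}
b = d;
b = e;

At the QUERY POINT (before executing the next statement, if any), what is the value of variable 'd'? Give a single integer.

Answer: 62

Derivation:
Step 1: declare d=62 at depth 0
Step 2: declare e=(read d)=62 at depth 0
Visible at query point: d=62 e=62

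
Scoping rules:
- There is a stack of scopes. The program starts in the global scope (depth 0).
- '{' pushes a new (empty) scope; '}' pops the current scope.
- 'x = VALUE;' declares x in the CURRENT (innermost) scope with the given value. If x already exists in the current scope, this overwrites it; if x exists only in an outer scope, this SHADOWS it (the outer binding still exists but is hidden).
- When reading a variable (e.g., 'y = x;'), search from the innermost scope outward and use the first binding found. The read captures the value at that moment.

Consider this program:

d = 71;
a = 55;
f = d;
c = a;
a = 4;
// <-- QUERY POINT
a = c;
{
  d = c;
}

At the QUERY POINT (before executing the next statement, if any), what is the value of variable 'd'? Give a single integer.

Step 1: declare d=71 at depth 0
Step 2: declare a=55 at depth 0
Step 3: declare f=(read d)=71 at depth 0
Step 4: declare c=(read a)=55 at depth 0
Step 5: declare a=4 at depth 0
Visible at query point: a=4 c=55 d=71 f=71

Answer: 71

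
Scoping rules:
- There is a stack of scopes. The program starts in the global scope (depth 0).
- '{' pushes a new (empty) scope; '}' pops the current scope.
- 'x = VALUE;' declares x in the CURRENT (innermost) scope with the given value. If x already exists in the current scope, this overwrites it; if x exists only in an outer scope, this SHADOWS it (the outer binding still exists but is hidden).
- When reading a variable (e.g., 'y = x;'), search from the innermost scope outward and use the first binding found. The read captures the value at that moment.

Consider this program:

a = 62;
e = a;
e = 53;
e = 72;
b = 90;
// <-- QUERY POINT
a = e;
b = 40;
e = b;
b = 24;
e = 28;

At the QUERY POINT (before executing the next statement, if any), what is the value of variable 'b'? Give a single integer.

Step 1: declare a=62 at depth 0
Step 2: declare e=(read a)=62 at depth 0
Step 3: declare e=53 at depth 0
Step 4: declare e=72 at depth 0
Step 5: declare b=90 at depth 0
Visible at query point: a=62 b=90 e=72

Answer: 90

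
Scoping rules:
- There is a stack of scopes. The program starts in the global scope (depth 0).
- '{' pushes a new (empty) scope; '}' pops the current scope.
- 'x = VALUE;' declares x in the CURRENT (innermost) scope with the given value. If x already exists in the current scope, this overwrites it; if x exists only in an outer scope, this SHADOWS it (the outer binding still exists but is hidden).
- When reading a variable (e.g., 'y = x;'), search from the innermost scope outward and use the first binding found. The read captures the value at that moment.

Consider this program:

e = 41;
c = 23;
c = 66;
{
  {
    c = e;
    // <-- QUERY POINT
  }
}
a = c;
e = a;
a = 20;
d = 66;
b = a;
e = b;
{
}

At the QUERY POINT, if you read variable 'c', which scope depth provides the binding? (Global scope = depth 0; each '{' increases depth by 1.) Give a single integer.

Answer: 2

Derivation:
Step 1: declare e=41 at depth 0
Step 2: declare c=23 at depth 0
Step 3: declare c=66 at depth 0
Step 4: enter scope (depth=1)
Step 5: enter scope (depth=2)
Step 6: declare c=(read e)=41 at depth 2
Visible at query point: c=41 e=41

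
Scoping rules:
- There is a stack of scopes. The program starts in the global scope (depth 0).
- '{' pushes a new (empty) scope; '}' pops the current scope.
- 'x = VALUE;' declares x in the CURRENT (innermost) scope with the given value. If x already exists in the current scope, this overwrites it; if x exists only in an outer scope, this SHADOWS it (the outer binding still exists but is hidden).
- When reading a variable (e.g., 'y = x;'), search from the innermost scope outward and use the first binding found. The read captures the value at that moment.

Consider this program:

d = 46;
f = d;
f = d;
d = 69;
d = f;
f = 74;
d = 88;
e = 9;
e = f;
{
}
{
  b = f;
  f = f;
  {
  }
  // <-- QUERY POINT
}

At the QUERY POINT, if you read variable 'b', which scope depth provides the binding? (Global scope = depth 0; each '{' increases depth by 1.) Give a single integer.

Answer: 1

Derivation:
Step 1: declare d=46 at depth 0
Step 2: declare f=(read d)=46 at depth 0
Step 3: declare f=(read d)=46 at depth 0
Step 4: declare d=69 at depth 0
Step 5: declare d=(read f)=46 at depth 0
Step 6: declare f=74 at depth 0
Step 7: declare d=88 at depth 0
Step 8: declare e=9 at depth 0
Step 9: declare e=(read f)=74 at depth 0
Step 10: enter scope (depth=1)
Step 11: exit scope (depth=0)
Step 12: enter scope (depth=1)
Step 13: declare b=(read f)=74 at depth 1
Step 14: declare f=(read f)=74 at depth 1
Step 15: enter scope (depth=2)
Step 16: exit scope (depth=1)
Visible at query point: b=74 d=88 e=74 f=74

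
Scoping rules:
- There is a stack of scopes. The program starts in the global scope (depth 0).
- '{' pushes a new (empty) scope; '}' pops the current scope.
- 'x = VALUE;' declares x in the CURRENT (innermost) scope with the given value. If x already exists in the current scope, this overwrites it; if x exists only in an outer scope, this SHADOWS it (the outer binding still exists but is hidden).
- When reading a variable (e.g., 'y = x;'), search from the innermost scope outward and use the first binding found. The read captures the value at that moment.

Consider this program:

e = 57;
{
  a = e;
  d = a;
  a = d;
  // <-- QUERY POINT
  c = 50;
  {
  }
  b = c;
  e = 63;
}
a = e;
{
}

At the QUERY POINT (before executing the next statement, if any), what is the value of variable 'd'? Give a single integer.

Step 1: declare e=57 at depth 0
Step 2: enter scope (depth=1)
Step 3: declare a=(read e)=57 at depth 1
Step 4: declare d=(read a)=57 at depth 1
Step 5: declare a=(read d)=57 at depth 1
Visible at query point: a=57 d=57 e=57

Answer: 57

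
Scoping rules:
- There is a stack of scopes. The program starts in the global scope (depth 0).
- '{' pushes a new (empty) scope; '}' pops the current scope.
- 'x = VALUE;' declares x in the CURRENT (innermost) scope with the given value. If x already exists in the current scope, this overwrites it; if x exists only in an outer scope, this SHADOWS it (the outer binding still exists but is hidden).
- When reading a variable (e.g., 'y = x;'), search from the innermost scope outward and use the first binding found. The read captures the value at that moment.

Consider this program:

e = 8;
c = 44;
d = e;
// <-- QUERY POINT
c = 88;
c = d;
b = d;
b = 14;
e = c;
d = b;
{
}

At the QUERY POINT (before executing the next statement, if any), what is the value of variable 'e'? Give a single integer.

Answer: 8

Derivation:
Step 1: declare e=8 at depth 0
Step 2: declare c=44 at depth 0
Step 3: declare d=(read e)=8 at depth 0
Visible at query point: c=44 d=8 e=8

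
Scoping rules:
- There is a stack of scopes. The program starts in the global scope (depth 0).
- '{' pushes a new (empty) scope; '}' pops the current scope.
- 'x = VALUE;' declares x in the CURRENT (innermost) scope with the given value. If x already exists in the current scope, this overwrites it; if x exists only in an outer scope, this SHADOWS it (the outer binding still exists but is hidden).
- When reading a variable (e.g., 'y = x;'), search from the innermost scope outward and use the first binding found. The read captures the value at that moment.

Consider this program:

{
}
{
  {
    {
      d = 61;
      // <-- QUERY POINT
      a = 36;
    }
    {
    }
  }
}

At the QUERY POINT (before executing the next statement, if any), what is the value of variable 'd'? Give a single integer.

Step 1: enter scope (depth=1)
Step 2: exit scope (depth=0)
Step 3: enter scope (depth=1)
Step 4: enter scope (depth=2)
Step 5: enter scope (depth=3)
Step 6: declare d=61 at depth 3
Visible at query point: d=61

Answer: 61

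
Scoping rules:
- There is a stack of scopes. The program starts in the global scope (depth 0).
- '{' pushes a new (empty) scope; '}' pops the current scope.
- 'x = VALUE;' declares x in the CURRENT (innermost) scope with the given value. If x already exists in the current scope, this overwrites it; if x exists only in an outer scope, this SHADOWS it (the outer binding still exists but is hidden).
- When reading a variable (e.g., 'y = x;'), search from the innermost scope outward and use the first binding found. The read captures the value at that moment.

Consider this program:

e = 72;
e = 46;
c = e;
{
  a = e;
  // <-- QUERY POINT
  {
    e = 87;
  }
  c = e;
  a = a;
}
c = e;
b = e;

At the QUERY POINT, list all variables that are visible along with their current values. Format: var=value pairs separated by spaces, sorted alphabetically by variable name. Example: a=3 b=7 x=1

Answer: a=46 c=46 e=46

Derivation:
Step 1: declare e=72 at depth 0
Step 2: declare e=46 at depth 0
Step 3: declare c=(read e)=46 at depth 0
Step 4: enter scope (depth=1)
Step 5: declare a=(read e)=46 at depth 1
Visible at query point: a=46 c=46 e=46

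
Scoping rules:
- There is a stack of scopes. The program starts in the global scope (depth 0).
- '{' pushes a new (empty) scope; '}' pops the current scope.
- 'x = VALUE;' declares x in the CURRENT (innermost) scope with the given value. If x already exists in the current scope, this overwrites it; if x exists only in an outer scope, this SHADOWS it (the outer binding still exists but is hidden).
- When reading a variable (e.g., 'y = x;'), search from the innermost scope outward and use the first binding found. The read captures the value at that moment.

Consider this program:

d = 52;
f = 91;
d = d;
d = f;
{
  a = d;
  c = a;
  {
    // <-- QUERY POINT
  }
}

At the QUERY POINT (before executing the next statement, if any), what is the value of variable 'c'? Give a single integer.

Answer: 91

Derivation:
Step 1: declare d=52 at depth 0
Step 2: declare f=91 at depth 0
Step 3: declare d=(read d)=52 at depth 0
Step 4: declare d=(read f)=91 at depth 0
Step 5: enter scope (depth=1)
Step 6: declare a=(read d)=91 at depth 1
Step 7: declare c=(read a)=91 at depth 1
Step 8: enter scope (depth=2)
Visible at query point: a=91 c=91 d=91 f=91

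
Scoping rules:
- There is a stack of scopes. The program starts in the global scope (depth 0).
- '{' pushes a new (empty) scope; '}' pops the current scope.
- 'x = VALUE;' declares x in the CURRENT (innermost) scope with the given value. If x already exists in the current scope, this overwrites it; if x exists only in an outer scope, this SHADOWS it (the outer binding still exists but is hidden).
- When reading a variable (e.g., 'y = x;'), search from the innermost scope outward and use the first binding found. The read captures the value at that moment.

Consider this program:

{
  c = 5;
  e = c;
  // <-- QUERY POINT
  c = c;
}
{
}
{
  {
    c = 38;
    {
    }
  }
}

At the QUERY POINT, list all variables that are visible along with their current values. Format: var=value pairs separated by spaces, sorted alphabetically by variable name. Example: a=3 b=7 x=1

Answer: c=5 e=5

Derivation:
Step 1: enter scope (depth=1)
Step 2: declare c=5 at depth 1
Step 3: declare e=(read c)=5 at depth 1
Visible at query point: c=5 e=5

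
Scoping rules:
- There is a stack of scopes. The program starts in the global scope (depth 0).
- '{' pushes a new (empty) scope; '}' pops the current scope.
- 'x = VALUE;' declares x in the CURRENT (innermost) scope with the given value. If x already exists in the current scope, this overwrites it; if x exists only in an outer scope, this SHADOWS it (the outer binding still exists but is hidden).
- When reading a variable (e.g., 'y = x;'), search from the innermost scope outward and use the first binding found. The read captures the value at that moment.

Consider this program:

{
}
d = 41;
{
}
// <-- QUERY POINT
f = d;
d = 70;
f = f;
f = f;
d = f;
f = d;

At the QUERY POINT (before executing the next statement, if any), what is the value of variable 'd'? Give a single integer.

Answer: 41

Derivation:
Step 1: enter scope (depth=1)
Step 2: exit scope (depth=0)
Step 3: declare d=41 at depth 0
Step 4: enter scope (depth=1)
Step 5: exit scope (depth=0)
Visible at query point: d=41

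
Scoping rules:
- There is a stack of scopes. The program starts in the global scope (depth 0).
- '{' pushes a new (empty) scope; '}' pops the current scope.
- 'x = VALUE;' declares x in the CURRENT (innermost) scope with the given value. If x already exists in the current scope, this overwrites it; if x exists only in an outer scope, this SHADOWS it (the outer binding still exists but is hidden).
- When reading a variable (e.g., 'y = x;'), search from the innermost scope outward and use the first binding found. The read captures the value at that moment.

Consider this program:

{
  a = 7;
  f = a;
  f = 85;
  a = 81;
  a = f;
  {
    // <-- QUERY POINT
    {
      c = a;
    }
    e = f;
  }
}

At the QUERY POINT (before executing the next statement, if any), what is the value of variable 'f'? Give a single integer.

Step 1: enter scope (depth=1)
Step 2: declare a=7 at depth 1
Step 3: declare f=(read a)=7 at depth 1
Step 4: declare f=85 at depth 1
Step 5: declare a=81 at depth 1
Step 6: declare a=(read f)=85 at depth 1
Step 7: enter scope (depth=2)
Visible at query point: a=85 f=85

Answer: 85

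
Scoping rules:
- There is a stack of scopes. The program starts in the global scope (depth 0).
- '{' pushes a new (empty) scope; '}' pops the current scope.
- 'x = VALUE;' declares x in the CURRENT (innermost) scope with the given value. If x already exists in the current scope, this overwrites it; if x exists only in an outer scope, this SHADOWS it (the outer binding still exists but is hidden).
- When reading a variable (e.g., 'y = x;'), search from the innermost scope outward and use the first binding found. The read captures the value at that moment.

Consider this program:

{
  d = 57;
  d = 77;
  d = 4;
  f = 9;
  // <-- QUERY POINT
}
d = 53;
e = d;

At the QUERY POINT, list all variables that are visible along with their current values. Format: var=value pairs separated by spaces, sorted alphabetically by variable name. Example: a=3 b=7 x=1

Step 1: enter scope (depth=1)
Step 2: declare d=57 at depth 1
Step 3: declare d=77 at depth 1
Step 4: declare d=4 at depth 1
Step 5: declare f=9 at depth 1
Visible at query point: d=4 f=9

Answer: d=4 f=9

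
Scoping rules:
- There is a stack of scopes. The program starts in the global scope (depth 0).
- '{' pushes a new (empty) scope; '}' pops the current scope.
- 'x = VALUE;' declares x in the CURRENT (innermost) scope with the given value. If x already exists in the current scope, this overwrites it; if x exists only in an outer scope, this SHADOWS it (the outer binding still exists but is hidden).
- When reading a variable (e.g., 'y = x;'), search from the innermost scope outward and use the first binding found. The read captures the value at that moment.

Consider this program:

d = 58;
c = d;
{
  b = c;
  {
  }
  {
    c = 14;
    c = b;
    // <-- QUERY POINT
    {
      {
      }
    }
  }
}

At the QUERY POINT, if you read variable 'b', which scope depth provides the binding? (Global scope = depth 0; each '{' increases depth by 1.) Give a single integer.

Step 1: declare d=58 at depth 0
Step 2: declare c=(read d)=58 at depth 0
Step 3: enter scope (depth=1)
Step 4: declare b=(read c)=58 at depth 1
Step 5: enter scope (depth=2)
Step 6: exit scope (depth=1)
Step 7: enter scope (depth=2)
Step 8: declare c=14 at depth 2
Step 9: declare c=(read b)=58 at depth 2
Visible at query point: b=58 c=58 d=58

Answer: 1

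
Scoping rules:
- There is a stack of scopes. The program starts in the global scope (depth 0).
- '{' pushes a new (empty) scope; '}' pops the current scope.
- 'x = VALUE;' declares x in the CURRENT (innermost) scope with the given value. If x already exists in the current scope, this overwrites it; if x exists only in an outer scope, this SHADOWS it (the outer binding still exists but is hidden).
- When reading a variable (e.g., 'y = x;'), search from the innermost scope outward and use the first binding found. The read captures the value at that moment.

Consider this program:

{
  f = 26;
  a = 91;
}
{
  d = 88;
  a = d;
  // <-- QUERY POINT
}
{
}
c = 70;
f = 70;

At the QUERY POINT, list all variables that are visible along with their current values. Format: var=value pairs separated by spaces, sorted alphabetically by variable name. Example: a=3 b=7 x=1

Answer: a=88 d=88

Derivation:
Step 1: enter scope (depth=1)
Step 2: declare f=26 at depth 1
Step 3: declare a=91 at depth 1
Step 4: exit scope (depth=0)
Step 5: enter scope (depth=1)
Step 6: declare d=88 at depth 1
Step 7: declare a=(read d)=88 at depth 1
Visible at query point: a=88 d=88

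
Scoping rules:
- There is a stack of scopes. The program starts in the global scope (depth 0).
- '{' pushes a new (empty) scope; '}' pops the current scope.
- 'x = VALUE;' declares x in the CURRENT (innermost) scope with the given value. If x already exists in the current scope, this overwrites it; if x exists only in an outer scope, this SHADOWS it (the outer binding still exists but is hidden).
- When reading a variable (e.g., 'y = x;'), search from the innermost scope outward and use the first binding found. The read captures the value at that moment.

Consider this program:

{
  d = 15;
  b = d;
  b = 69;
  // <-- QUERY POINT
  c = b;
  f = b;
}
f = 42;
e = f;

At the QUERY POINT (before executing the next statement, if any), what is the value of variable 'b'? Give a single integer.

Step 1: enter scope (depth=1)
Step 2: declare d=15 at depth 1
Step 3: declare b=(read d)=15 at depth 1
Step 4: declare b=69 at depth 1
Visible at query point: b=69 d=15

Answer: 69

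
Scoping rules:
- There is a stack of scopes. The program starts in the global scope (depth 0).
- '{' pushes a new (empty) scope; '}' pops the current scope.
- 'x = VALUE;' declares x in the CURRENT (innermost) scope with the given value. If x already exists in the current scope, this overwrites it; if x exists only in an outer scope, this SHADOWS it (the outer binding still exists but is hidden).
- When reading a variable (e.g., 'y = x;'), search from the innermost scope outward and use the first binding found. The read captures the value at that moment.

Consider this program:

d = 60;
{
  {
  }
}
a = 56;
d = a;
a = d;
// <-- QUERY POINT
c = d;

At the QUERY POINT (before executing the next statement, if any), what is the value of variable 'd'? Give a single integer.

Answer: 56

Derivation:
Step 1: declare d=60 at depth 0
Step 2: enter scope (depth=1)
Step 3: enter scope (depth=2)
Step 4: exit scope (depth=1)
Step 5: exit scope (depth=0)
Step 6: declare a=56 at depth 0
Step 7: declare d=(read a)=56 at depth 0
Step 8: declare a=(read d)=56 at depth 0
Visible at query point: a=56 d=56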